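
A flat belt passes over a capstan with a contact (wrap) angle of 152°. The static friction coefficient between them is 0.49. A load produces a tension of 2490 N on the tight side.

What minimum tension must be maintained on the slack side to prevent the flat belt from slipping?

T_min ≈ 679 N

Capstan equation at impending slip: T_tight/T_slack = e^{μβ}.
β = 152° = 2.653 rad; e^{μβ} = e^{0.49×2.653} = 3.669.
T_slack = T_tight / e^{μβ} = 2490 / 3.669 = 679 N.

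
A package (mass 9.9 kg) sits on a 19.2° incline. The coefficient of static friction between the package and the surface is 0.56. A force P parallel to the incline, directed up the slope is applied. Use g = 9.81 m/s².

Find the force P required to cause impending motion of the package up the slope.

P ≈ 83.3 N

At impending motion up the slope, friction acts down-slope at its limit: f = μ_s N.
P is parallel to the surface, so N = m g cos θ = 91.7 N.
Along the incline: P = m g sin θ + μ_s N = 31.9 + 0.56×91.7 = 83.3 N.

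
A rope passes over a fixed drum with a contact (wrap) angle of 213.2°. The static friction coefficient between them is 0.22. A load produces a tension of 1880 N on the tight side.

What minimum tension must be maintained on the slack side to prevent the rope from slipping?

Capstan equation at impending slip: T_tight/T_slack = e^{μβ}.
β = 213.2° = 3.721 rad; e^{μβ} = e^{0.22×3.721} = 2.267.
T_slack = T_tight / e^{μβ} = 1880 / 2.267 = 829 N.

T_min ≈ 829 N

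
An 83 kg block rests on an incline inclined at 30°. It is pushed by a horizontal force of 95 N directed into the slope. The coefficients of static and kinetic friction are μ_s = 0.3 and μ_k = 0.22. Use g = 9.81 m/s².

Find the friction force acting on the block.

Normal direction: N = m g cos θ + P sin θ = 752.6 N.
Along the incline, the net driving force (taking up-slope positive) is P cos θ − m g sin θ = 82.27 − 407.1 = -324.8 N, so equilibrium requires friction f = 324.8 N (up-slope).
The limit of static friction is μ_s N = 225.8 N.
|f_req| = 324.8 > 225.8 N → the block slides down the incline; f = μ_k N = 0.22 × 752.6 = 166 N.

f ≈ 166 N (up the incline)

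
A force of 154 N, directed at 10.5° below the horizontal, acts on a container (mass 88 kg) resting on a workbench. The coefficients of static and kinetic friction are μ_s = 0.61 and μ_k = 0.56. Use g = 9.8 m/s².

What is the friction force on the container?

f ≈ 151 N

N = m g + P sin α = 862.4 + 154×sin 10.5° = 890.5 N.
Horizontally, friction must balance P cos α = 151.4 N.
The static-friction limit is μ_s N = 543.2 N.
151.4 ≤ 543.2 N → static; friction equals the required 151 N.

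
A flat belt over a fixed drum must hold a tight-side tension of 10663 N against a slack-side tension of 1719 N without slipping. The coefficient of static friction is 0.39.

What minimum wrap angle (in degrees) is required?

T₂/T₁ = e^{μβ} → β = ln(T₂/T₁)/μ.
β = ln(10663/1719)/0.39 = 1.825/0.39 = 4.68 rad.
In degrees: β = 4.68 × 180/π = 268°.

β_min ≈ 268°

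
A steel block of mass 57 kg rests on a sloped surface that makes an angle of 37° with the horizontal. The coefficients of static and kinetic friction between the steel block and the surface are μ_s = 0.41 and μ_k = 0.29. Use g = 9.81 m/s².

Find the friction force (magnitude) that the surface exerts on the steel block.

f ≈ 130 N (up the incline)

Perpendicular to the surface, N = m g cos θ = 57·9.81·cos 37° = 446.6 N.
Along the slope the weight component is m g sin θ = 336.5 N; friction must supply exactly this, acting up-slope.
The static-friction ceiling is μ_s N = 0.41 × 446.6 = 183.1 N.
Since |336.5| > 183.1 N, static friction cannot hold it; the steel block slides down the incline and kinetic friction applies: f = μ_k N = 0.29 × 446.6 = 130 N.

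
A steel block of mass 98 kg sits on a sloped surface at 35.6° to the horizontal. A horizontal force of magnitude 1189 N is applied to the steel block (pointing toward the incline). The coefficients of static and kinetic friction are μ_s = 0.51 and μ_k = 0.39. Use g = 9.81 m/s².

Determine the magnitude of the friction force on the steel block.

Resolve perpendicular to the incline: N = m g cos θ + P sin θ = 98×9.81×cos 35.6° + 1189×sin 35.6° = 1474 N.
Parallel to the incline: P cos θ − m g sin θ = 966.8 − 559.6 = 407.1 N; the friction needed to balance this is 407.1 N acting down the slope.
The limit of static friction is μ_s N = 751.7 N.
Since 407.1 N is within the 751.7 N limit, the steel block stays put and friction is exactly 407 N.

f ≈ 407 N (down the incline)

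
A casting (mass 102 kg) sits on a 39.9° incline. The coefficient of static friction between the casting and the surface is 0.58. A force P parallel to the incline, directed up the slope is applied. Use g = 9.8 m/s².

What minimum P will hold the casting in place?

P_min ≈ 196 N

The casting tends to slide down (tan θ > μ_s), so at the point of impending slip friction acts up-slope at its limit: f = μ_s N.
P is parallel to the surface, so N = m g cos θ = 767 N.
Along the incline: P + μ_s N = m g sin θ, so P = 641 − 0.58×767 = 196 N.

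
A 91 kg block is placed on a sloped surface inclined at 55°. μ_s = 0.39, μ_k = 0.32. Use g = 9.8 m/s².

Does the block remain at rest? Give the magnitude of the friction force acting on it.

f ≈ 164 N

N = m g cos θ = 512 N.
Down-slope weight component: m g sin θ = 731 N.
μ_s N = 199 N.
731 > 199 N, so it slides; kinetic friction f = μ_k N = 0.32×512 = 164 N.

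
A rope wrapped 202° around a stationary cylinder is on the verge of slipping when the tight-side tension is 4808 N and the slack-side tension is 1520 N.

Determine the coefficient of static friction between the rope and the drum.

T₂/T₁ = e^{μβ} → μ = ln(T₂/T₁)/β.
β = 202° = 3.526 rad.
μ = ln(4808/1520)/3.526 = ln(3.163)/3.526 = 0.327.

μ ≈ 0.327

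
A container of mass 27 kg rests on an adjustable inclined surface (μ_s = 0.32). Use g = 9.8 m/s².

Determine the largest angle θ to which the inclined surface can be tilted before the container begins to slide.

At the slip threshold, m g sin θ = μ_s · m g cos θ, so tan θ = μ_s.
θ_max = arctan(0.32) = 17.7°.

θ_max ≈ 17.7°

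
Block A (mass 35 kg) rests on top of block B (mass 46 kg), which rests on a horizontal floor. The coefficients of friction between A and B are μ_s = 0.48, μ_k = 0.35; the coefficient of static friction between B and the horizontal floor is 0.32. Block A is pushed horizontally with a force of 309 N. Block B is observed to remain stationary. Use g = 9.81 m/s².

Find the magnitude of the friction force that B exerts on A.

f ≈ 120 N

The normal force B exerts on A is simply A's weight, N₁ = 343.4 N.
So the A–B interface can sustain at most μ_s N₁ = 164.8 N of static friction.
Since P = 309 N > 164.8 N, A slides on B; the A–B friction is kinetic: f₁ = μ_k N₁ = 0.35×343.4 = 120 N.
By Newton's third law B feels 120 N forward from A. With B stationary, the floor's static friction on B balances it: f₂ = 120 N (well within μ_s(m_A+m_B)g = 254.3 N).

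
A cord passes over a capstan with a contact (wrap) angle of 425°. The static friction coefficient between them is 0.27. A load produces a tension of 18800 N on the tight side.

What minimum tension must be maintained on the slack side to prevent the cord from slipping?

Capstan equation at impending slip: T_tight/T_slack = e^{μβ}.
β = 425° = 7.418 rad; e^{μβ} = e^{0.27×7.418} = 7.41.
T_slack = T_tight / e^{μβ} = 18800 / 7.41 = 2540 N.

T_min ≈ 2540 N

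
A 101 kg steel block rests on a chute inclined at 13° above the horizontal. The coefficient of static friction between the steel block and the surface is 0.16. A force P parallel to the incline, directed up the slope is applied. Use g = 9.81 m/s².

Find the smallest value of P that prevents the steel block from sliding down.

P_min ≈ 68.4 N

The steel block tends to slide down (tan θ > μ_s), so at the point of impending slip friction acts up-slope at its limit: f = μ_s N.
P is parallel to the surface, so N = m g cos θ = 965 N.
Along the incline: P + μ_s N = m g sin θ, so P = 223 − 0.16×965 = 68.4 N.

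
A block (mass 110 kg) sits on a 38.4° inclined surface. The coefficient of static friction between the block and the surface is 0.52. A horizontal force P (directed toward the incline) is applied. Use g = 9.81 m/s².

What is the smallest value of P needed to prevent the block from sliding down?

P_min ≈ 208 N

The block tends to slide down (tan θ > μ_s), so at the point of impending slip friction acts up-slope at its limit: f = μ_s N.
Perpendicular to the incline: N = m g cos θ + P sin θ.
Along the incline: P cos θ + μ_s N = m g sin θ, i.e. P cos θ + μ_s (m g cos θ + P sin θ) = m g sin θ.
Solving, P (cos θ + μ_s sin θ) = m g (sin θ − μ_s cos θ), so P = 1080×0.2136/1.107 = 208 N.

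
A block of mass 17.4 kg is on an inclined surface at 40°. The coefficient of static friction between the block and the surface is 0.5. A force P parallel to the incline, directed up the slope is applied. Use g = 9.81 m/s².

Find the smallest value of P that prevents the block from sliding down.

P_min ≈ 44.3 N

The block tends to slide down (tan θ > μ_s), so at the point of impending slip friction acts up-slope at its limit: f = μ_s N.
P is parallel to the surface, so N = m g cos θ = 131 N.
Along the incline: P + μ_s N = m g sin θ, so P = 110 − 0.5×131 = 44.3 N.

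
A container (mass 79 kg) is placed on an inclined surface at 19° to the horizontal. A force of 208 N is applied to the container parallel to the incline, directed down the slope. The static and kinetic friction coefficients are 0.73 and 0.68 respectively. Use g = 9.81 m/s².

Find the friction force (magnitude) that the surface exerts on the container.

The normal reaction is N = m g cos θ = 732.8 N.
The friction needed for equilibrium is m g sin θ + P = 252.3 + 208 = 460.3 N, measured positive up-slope.
Maximum static friction available: μ_s N = 0.73 × 732.8 = 534.9 N.
Since |460.3| ≤ 534.9 N, no slip — friction simply equals what equilibrium demands.

f ≈ 460 N (up the incline)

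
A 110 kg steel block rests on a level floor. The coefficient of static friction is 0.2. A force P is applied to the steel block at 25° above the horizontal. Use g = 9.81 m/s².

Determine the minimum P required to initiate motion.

P ≈ 218 N

N = m g − P sin α (the pull lifts the steel block).
At impending slip, P cos α = μ_s N = μ_s (m g − P sin α).
Solving: P (cos α + μ_s sin α) = μ_s m g → P = 0.2×1080/(cos 25° + 0.2 sin 25°) = 216/0.9908 = 218 N.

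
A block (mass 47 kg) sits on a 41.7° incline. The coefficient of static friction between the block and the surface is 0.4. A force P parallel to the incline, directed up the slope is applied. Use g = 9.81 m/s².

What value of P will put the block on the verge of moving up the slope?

P ≈ 444 N

At impending motion up the slope, friction acts down-slope at its limit: f = μ_s N.
P is parallel to the surface, so N = m g cos θ = 344 N.
Along the incline: P = m g sin θ + μ_s N = 307 + 0.4×344 = 444 N.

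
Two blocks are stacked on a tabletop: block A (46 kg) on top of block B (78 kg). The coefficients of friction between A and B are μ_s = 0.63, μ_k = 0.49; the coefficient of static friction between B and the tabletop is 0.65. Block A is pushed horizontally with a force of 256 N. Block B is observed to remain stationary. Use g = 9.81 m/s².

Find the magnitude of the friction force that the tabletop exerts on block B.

Normal force at the A–B interface: N₁ = m_A g = 451.3 N.
Maximum static friction on A from B: μ_s N₁ = 0.63×451.3 = 284.3 N.
Since P = 256 N ≤ 284.3 N, A does not slip on B; friction on A equals P = 256 N.
B experiences an equal 256 N forward from A (third law). B is in equilibrium, so the floor supplies f₂ = 256 N of static friction (limit μ_s(m_A+m_B)g = 790.7 N, not exceeded).

f ≈ 256 N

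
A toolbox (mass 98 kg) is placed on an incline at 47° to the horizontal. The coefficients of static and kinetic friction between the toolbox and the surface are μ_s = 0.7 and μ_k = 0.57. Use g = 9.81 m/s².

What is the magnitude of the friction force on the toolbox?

f ≈ 374 N (up the incline)

Normal force: N = m g cos θ = 98 × 9.81 × cos 47° = 655.7 N.
Along the slope the weight component is m g sin θ = 703.1 N; friction must supply exactly this, acting up-slope.
The static-friction ceiling is μ_s N = 0.7 × 655.7 = 459 N.
Since |703.1| > 459 N, static friction cannot hold it; the toolbox slides down the incline and kinetic friction applies: f = μ_k N = 0.57 × 655.7 = 374 N.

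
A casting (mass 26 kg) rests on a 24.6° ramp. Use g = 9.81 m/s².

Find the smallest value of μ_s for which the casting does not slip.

μ_s,min ≈ 0.458

At the slip threshold m g sin θ = μ_s m g cos θ, so μ_s,min = tan θ.
μ_s,min = tan 24.6° = 0.458.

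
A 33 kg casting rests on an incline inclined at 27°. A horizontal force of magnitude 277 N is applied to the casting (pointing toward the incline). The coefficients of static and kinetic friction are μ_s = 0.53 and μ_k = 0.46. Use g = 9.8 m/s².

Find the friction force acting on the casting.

The horizontal push has a component P sin θ into the surface, so N = m g cos θ + P sin θ = 288.2 + 125.8 = 413.9 N.
Along the incline, the net driving force (taking up-slope positive) is P cos θ − m g sin θ = 246.8 − 146.8 = 99.99 N, so equilibrium requires friction f = -99.99 N (down-slope).
Maximum static friction: μ_s N = 0.53 × 413.9 = 219.4 N.
|f_req| = 99.99 ≤ 219.4 N → the casting is in equilibrium; friction equals the required value.

f ≈ 100 N (down the incline)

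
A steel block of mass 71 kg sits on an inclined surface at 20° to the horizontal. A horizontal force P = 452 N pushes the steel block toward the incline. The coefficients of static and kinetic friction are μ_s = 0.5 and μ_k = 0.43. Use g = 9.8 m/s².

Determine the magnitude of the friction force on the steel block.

Resolve perpendicular to the incline: N = m g cos θ + P sin θ = 71×9.8×cos 20° + 452×sin 20° = 808.4 N.
Parallel to the incline: P cos θ − m g sin θ = 424.7 − 238 = 186.8 N; the friction needed to balance this is 186.8 N acting down the slope.
Maximum static friction: μ_s N = 0.5 × 808.4 = 404.2 N.
|f_req| = 186.8 ≤ 404.2 N → the steel block is in equilibrium; friction equals the required value.

f ≈ 187 N (down the incline)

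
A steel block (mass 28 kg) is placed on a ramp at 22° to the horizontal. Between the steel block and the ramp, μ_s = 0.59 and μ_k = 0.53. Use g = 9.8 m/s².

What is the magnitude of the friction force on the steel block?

The normal reaction is N = m g cos θ = 254.4 N.
For equilibrium along the incline, friction must balance the weight component: f = m g sin θ = 102.8 N up the slope.
The static-friction ceiling is μ_s N = 0.59 × 254.4 = 150.1 N.
Since |102.8| ≤ 150.1 N, the steel block remains in static equilibrium and friction takes exactly the required value.

f ≈ 103 N (up the incline)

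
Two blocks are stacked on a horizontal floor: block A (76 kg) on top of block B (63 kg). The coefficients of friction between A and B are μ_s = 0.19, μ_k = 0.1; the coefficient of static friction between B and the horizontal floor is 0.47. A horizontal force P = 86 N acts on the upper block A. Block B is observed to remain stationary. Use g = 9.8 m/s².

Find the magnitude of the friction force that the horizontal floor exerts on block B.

f ≈ 86 N

The normal force B exerts on A is simply A's weight, N₁ = 744.8 N.
So the A–B interface can sustain at most μ_s N₁ = 141.5 N of static friction.
Since P = 86 N ≤ 141.5 N, A does not slip on B; friction on A equals P = 86 N.
By Newton's third law B feels 86 N forward from A. With B stationary, the floor's static friction on B balances it: f₂ = 86 N (well within μ_s(m_A+m_B)g = 640.2 N).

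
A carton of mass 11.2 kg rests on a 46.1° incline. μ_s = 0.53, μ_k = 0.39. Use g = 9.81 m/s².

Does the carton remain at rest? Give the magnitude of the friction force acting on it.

N = m g cos θ = 76.2 N.
Down-slope weight component: m g sin θ = 79.2 N.
μ_s N = 40.4 N.
79.2 > 40.4 N, so it slides; kinetic friction f = μ_k N = 0.39×76.2 = 29.7 N.

f ≈ 29.7 N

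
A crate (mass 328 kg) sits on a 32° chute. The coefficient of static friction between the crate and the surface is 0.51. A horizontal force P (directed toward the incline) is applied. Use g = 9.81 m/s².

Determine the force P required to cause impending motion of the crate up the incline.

P ≈ 5360 N

At impending motion up the slope, friction acts down-slope at its limit: f = μ_s N.
Perpendicular to the incline: N = m g cos θ + P sin θ.
Along the incline: P cos θ = m g sin θ + μ_s N = m g sin θ + μ_s (m g cos θ + P sin θ).
Solving, P (cos θ − μ_s sin θ) = m g (sin θ + μ_s cos θ), so P = 328×9.81×(sin 32° + 0.51 cos 32°)/(cos 32° − 0.51 sin 32°) = 3220×0.9624/0.5778 = 5360 N.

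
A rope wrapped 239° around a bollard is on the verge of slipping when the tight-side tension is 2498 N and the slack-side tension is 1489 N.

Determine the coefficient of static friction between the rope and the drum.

T₂/T₁ = e^{μβ} → μ = ln(T₂/T₁)/β.
β = 239° = 4.171 rad.
μ = ln(2498/1489)/4.171 = ln(1.678)/4.171 = 0.124.

μ ≈ 0.124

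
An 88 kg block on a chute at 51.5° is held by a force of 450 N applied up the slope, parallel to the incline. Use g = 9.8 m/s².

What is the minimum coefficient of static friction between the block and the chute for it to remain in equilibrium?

N = m g cos θ = 536.9 N.
Friction must make up the shortfall along the incline: f = m g sin θ − P = 674.9 − 450 = 224.9 N.
At the threshold f = μ_s N, so μ_s,min = 224.9/536.9 = 0.419.

μ_s,min ≈ 0.419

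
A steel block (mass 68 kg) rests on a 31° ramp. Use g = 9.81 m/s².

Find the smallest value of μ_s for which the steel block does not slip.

At the slip threshold m g sin θ = μ_s m g cos θ, so μ_s,min = tan θ.
μ_s,min = tan 31° = 0.601.

μ_s,min ≈ 0.601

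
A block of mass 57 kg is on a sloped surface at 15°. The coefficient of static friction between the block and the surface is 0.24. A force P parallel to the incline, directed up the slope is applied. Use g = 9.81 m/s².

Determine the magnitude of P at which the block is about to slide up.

At impending motion up the slope, friction acts down-slope at its limit: f = μ_s N.
P is parallel to the surface, so N = m g cos θ = 540 N.
Along the incline: P = m g sin θ + μ_s N = 145 + 0.24×540 = 274 N.

P ≈ 274 N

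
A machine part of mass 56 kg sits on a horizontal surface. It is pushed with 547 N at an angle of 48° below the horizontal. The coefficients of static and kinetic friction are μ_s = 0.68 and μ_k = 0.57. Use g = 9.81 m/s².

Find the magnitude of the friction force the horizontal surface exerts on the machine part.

N = m g + P sin α = 549.4 + 547×sin 48° = 955.9 N.
The horizontal driving force is P cos α = 366 N, so equilibrium needs friction f = 366 N.
The static-friction limit is μ_s N = 650 N.
366 ≤ 650 N → static; friction equals the required 366 N.

f ≈ 366 N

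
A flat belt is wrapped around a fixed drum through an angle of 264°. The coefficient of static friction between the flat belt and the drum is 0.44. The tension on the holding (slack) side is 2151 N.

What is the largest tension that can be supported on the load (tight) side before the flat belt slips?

T_max ≈ 16300 N

At impending slip the capstan equation gives T₂/T₁ = e^{μβ} with β in radians.
β = 264° × π/180 = 4.608 rad.
e^{μβ} = e^{0.44×4.608} = 7.594.
T₂ = T₁ · e^{μβ} = 2151 × 7.594 = 16300 N.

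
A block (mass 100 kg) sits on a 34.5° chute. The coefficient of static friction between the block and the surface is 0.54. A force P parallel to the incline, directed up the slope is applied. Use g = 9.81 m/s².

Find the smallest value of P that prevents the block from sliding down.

The block tends to slide down (tan θ > μ_s), so at the point of impending slip friction acts up-slope at its limit: f = μ_s N.
P is parallel to the surface, so N = m g cos θ = 808 N.
Along the incline: P + μ_s N = m g sin θ, so P = 556 − 0.54×808 = 119 N.

P_min ≈ 119 N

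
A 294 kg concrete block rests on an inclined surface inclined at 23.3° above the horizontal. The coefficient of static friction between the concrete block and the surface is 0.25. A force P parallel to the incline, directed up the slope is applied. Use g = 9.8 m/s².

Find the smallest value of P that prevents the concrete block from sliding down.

P_min ≈ 478 N

The concrete block tends to slide down (tan θ > μ_s), so at the point of impending slip friction acts up-slope at its limit: f = μ_s N.
P is parallel to the surface, so N = m g cos θ = 2650 N.
Along the incline: P + μ_s N = m g sin θ, so P = 1140 − 0.25×2650 = 478 N.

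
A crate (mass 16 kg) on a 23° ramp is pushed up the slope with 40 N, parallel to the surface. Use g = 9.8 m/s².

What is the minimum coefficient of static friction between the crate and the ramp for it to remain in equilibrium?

μ_s,min ≈ 0.147

N = m g cos θ = 144.3 N.
Friction must make up the shortfall along the incline: f = m g sin θ − P = 61.27 − 40 = 21.27 N.
At the threshold f = μ_s N, so μ_s,min = 21.27/144.3 = 0.147.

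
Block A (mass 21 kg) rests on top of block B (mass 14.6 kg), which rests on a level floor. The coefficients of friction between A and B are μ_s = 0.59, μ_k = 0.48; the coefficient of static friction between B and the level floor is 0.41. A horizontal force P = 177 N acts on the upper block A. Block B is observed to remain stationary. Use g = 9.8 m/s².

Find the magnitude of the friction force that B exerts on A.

f ≈ 98.8 N

Between the blocks, N₁ = m_A g = 205.8 N.
Maximum static friction on A from B: μ_s N₁ = 0.59×205.8 = 121.4 N.
Since P = 177 N > 121.4 N, A slides on B; the A–B friction is kinetic: f₁ = μ_k N₁ = 0.48×205.8 = 98.8 N.
B experiences an equal 98.8 N forward from A (third law). B is in equilibrium, so the floor supplies f₂ = 98.8 N of static friction (limit μ_s(m_A+m_B)g = 143 N, not exceeded).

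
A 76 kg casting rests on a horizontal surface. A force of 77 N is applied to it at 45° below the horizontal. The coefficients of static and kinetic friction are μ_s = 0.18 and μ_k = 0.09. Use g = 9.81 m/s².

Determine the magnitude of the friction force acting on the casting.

N = m g + P sin α = 745.6 + 77×sin 45° = 800 N.
The horizontal driving force is P cos α = 54.45 N, so equilibrium needs friction f = 54.45 N.
The static-friction limit is μ_s N = 144 N.
Since 54.45 N does not exceed the limit, the casting stays at rest and f = 54.4 N.

f ≈ 54.4 N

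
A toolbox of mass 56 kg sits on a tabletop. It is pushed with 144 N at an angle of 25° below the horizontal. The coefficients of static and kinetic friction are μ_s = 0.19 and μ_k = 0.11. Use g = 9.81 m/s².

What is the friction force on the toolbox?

Vertical equilibrium gives N = m g + P sin α = 610.2 N.
Horizontally, friction must balance P cos α = 130.5 N.
The static-friction limit is μ_s N = 115.9 N.
130.5 > 115.9 N → the toolbox slides; f = μ_k N = 0.11×610.2 = 67.1 N.

f ≈ 67.1 N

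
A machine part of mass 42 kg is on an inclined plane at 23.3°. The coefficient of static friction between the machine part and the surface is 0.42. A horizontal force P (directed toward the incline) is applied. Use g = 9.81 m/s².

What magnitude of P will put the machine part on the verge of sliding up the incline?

P ≈ 428 N

At impending motion up the slope, friction acts down-slope at its limit: f = μ_s N.
Perpendicular to the incline: N = m g cos θ + P sin θ.
Along the incline: P cos θ = m g sin θ + μ_s N = m g sin θ + μ_s (m g cos θ + P sin θ).
Solving, P (cos θ − μ_s sin θ) = m g (sin θ + μ_s cos θ), so P = 42×9.81×(sin 23.3° + 0.42 cos 23.3°)/(cos 23.3° − 0.42 sin 23.3°) = 412×0.7813/0.7523 = 428 N.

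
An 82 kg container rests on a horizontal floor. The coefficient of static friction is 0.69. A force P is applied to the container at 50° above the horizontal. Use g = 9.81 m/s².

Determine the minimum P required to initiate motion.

N = m g − P sin α (the pull lifts the container).
At impending slip, P cos α = μ_s N = μ_s (m g − P sin α).
Solving: P (cos α + μ_s sin α) = μ_s m g → P = 0.69×804/(cos 50° + 0.69 sin 50°) = 555/1.171 = 474 N.

P ≈ 474 N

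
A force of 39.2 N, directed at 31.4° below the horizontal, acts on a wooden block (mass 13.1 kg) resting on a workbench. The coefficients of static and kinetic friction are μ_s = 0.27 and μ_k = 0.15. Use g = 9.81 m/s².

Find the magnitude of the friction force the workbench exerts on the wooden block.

f ≈ 33.5 N

N = m g + P sin α = 128.5 + 39.2×sin 31.4° = 148.9 N.
The horizontal driving force is P cos α = 33.46 N, so equilibrium needs friction f = 33.46 N.
The static-friction limit is μ_s N = 40.21 N.
Since 33.46 N does not exceed the limit, the wooden block stays at rest and f = 33.5 N.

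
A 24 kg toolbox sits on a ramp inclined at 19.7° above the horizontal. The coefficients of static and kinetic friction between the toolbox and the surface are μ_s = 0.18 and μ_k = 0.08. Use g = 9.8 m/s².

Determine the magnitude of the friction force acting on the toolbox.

The normal reaction is N = m g cos θ = 221.4 N.
Along the slope the weight component is m g sin θ = 79.28 N; friction must supply exactly this, acting up-slope.
The static-friction ceiling is μ_s N = 0.18 × 221.4 = 39.86 N.
Since |79.28| > 39.86 N, static friction cannot hold it; the toolbox slides down the incline and kinetic friction applies: f = μ_k N = 0.08 × 221.4 = 17.7 N.

f ≈ 17.7 N (up the incline)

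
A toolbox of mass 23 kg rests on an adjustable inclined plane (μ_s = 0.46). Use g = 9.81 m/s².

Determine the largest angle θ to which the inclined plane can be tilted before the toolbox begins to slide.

θ_max ≈ 24.7°

At the slip threshold, m g sin θ = μ_s · m g cos θ, so tan θ = μ_s.
θ_max = arctan(0.46) = 24.7°.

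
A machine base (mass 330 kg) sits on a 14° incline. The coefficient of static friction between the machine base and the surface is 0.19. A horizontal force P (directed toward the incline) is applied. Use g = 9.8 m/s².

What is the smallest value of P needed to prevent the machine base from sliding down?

P_min ≈ 183 N

The machine base tends to slide down (tan θ > μ_s), so at the point of impending slip friction acts up-slope at its limit: f = μ_s N.
Perpendicular to the incline: N = m g cos θ + P sin θ.
Along the incline: P cos θ + μ_s N = m g sin θ, i.e. P cos θ + μ_s (m g cos θ + P sin θ) = m g sin θ.
Solving, P (cos θ + μ_s sin θ) = m g (sin θ − μ_s cos θ), so P = 3230×0.05757/1.016 = 183 N.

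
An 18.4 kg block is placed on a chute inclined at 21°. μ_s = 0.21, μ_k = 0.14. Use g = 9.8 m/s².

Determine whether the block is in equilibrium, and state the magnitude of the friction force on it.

f ≈ 23.6 N

N = m g cos θ = 168 N.
Down-slope weight component: m g sin θ = 64.6 N.
μ_s N = 35.4 N.
64.6 > 35.4 N, so it slides; kinetic friction f = μ_k N = 0.14×168 = 23.6 N.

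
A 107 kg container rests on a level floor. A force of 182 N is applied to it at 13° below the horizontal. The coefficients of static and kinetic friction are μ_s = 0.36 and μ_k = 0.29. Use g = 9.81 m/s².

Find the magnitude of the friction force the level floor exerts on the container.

N = m g + P sin α = 1050 + 182×sin 13° = 1091 N.
Horizontally, friction must balance P cos α = 177.3 N.
μ_s N = 0.36 × 1091 = 392.6 N.
Since 177.3 N does not exceed the limit, the container stays at rest and f = 177 N.

f ≈ 177 N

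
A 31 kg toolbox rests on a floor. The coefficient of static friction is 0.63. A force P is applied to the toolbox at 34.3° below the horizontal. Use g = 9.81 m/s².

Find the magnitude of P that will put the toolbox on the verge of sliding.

P ≈ 407 N

N = m g + P sin α (the push presses the toolbox into the floor).
At impending slip, P cos α = μ_s N = μ_s (m g + P sin α).
Solving: P (cos α − μ_s sin α) = μ_s m g → P = 0.63×304/(cos 34.3° − 0.63 sin 34.3°) = 192/0.4711 = 407 N.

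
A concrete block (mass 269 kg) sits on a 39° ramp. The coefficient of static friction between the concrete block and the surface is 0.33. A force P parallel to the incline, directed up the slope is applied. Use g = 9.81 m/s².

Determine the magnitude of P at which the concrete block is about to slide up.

At impending motion up the slope, friction acts down-slope at its limit: f = μ_s N.
P is parallel to the surface, so N = m g cos θ = 2050 N.
Along the incline: P = m g sin θ + μ_s N = 1660 + 0.33×2050 = 2340 N.

P ≈ 2340 N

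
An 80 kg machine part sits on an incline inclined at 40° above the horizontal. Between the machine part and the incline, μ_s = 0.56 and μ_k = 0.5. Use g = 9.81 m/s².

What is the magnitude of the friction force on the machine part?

f ≈ 301 N (up the incline)

Normal force: N = m g cos θ = 80 × 9.81 × cos 40° = 601.2 N.
Along the slope the weight component is m g sin θ = 504.5 N; friction must supply exactly this, acting up-slope.
The static-friction ceiling is μ_s N = 0.56 × 601.2 = 336.7 N.
Since |504.5| > 336.7 N, static friction cannot hold it; the machine part slides down the incline and kinetic friction applies: f = μ_k N = 0.5 × 601.2 = 301 N.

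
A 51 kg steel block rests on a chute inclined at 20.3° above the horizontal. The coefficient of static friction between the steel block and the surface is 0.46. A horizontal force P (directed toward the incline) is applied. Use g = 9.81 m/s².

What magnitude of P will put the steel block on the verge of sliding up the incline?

P ≈ 500 N

At impending motion up the slope, friction acts down-slope at its limit: f = μ_s N.
Perpendicular to the incline: N = m g cos θ + P sin θ.
Along the incline: P cos θ = m g sin θ + μ_s N = m g sin θ + μ_s (m g cos θ + P sin θ).
Solving, P (cos θ − μ_s sin θ) = m g (sin θ + μ_s cos θ), so P = 51×9.81×(sin 20.3° + 0.46 cos 20.3°)/(cos 20.3° − 0.46 sin 20.3°) = 500×0.7784/0.7783 = 500 N.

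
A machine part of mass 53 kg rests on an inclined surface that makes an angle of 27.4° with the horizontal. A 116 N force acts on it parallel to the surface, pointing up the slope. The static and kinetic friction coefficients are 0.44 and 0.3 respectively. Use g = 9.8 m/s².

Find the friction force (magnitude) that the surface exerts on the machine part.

f ≈ 123 N (up the incline)

The normal reaction is N = m g cos θ = 461.1 N.
Parallel to the incline, ΣF = 0 gives f = m g sin θ − P = 239 − 116 = 123 N (up-slope positive).
Static friction can supply at most μ_s N = 202.9 N.
Since |123| ≤ 202.9 N, no slip — friction simply equals what equilibrium demands.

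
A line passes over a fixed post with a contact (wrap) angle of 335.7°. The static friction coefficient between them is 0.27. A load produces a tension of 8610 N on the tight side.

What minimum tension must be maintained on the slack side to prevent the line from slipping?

Capstan equation at impending slip: T_tight/T_slack = e^{μβ}.
β = 335.7° = 5.859 rad; e^{μβ} = e^{0.27×5.859} = 4.864.
T_slack = T_tight / e^{μβ} = 8610 / 4.864 = 1770 N.

T_min ≈ 1770 N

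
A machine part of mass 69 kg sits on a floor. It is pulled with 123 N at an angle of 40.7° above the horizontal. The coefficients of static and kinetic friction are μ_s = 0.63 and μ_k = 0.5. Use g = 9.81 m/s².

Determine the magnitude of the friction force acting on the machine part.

f ≈ 93.3 N

The vertical component of P reduces the normal force: N = m g − P sin α = 676.9 − 80.21 = 596.7 N.
Horizontally, friction must balance P cos α = 93.25 N.
μ_s N = 0.63 × 596.7 = 375.9 N.
Since 93.25 N does not exceed the limit, the machine part stays at rest and f = 93.3 N.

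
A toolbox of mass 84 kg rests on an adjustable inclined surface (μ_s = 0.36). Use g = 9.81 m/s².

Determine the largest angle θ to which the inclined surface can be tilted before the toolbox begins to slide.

θ_max ≈ 19.8°

At the slip threshold, m g sin θ = μ_s · m g cos θ, so tan θ = μ_s.
θ_max = arctan(0.36) = 19.8°.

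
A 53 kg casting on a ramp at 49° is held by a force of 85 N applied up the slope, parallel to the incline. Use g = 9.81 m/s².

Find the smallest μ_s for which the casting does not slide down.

μ_s,min ≈ 0.901

N = m g cos θ = 341.1 N.
Friction must make up the shortfall along the incline: f = m g sin θ − P = 392.4 − 85 = 307.4 N.
At the threshold f = μ_s N, so μ_s,min = 307.4/341.1 = 0.901.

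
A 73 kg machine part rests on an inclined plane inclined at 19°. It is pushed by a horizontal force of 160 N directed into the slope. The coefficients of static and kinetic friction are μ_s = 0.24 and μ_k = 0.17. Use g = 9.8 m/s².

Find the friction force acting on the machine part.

The horizontal push has a component P sin θ into the surface, so N = m g cos θ + P sin θ = 676.4 + 52.09 = 728.5 N.
Parallel to the incline: P cos θ − m g sin θ = 151.3 − 232.9 = -81.63 N; the friction needed to balance this is 81.63 N acting up the slope.
Maximum static friction: μ_s N = 0.24 × 728.5 = 174.8 N.
|f_req| = 81.63 ≤ 174.8 N → the machine part is in equilibrium; friction equals the required value.

f ≈ 81.6 N (up the incline)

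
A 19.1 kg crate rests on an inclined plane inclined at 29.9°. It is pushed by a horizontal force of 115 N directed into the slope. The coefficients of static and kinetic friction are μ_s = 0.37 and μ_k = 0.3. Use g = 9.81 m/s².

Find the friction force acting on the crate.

Resolve perpendicular to the incline: N = m g cos θ + P sin θ = 19.1×9.81×cos 29.9° + 115×sin 29.9° = 219.8 N.
Parallel to the incline: P cos θ − m g sin θ = 99.69 − 93.4 = 6.291 N; the friction needed to balance this is 6.291 N acting down the slope.
The limit of static friction is μ_s N = 81.31 N.
|f_req| = 6.291 ≤ 81.31 N → the crate is in equilibrium; friction equals the required value.

f ≈ 6.29 N (down the incline)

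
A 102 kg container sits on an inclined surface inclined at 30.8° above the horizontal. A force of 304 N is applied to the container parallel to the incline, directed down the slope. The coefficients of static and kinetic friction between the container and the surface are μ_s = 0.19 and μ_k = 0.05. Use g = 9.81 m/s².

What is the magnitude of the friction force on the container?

f ≈ 43 N (up the incline)

Perpendicular to the surface, N = m g cos θ = 102·9.81·cos 30.8° = 859.5 N.
The friction needed for equilibrium is m g sin θ + P = 512.4 + 304 = 816.4 N, measured positive up-slope.
Maximum static friction available: μ_s N = 0.19 × 859.5 = 163.3 N.
Since |816.4| > 163.3 N, static friction cannot hold it; the container slides down the incline and kinetic friction applies: f = μ_k N = 0.05 × 859.5 = 43 N.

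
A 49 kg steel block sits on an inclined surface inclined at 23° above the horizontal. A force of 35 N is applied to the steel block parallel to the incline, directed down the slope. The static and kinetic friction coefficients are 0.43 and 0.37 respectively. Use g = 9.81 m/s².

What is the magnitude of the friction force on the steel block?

f ≈ 164 N (up the incline)

The normal reaction is N = m g cos θ = 442.5 N.
For equilibrium along the incline the friction force must supply f = m g sin θ + P = 187.8 + 35 = 222.8 N (positive meaning up-slope).
The static-friction ceiling is μ_s N = 0.43 × 442.5 = 190.3 N.
Since |222.8| > 190.3 N, static friction cannot hold it; the steel block slides down the incline and kinetic friction applies: f = μ_k N = 0.37 × 442.5 = 164 N.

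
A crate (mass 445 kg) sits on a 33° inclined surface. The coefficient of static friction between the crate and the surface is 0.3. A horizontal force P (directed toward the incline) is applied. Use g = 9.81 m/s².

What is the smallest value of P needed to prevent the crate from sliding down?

The crate tends to slide down (tan θ > μ_s), so at the point of impending slip friction acts up-slope at its limit: f = μ_s N.
Perpendicular to the incline: N = m g cos θ + P sin θ.
Along the incline: P cos θ + μ_s N = m g sin θ, i.e. P cos θ + μ_s (m g cos θ + P sin θ) = m g sin θ.
Solving, P (cos θ + μ_s sin θ) = m g (sin θ − μ_s cos θ), so P = 4370×0.293/1.002 = 1280 N.

P_min ≈ 1280 N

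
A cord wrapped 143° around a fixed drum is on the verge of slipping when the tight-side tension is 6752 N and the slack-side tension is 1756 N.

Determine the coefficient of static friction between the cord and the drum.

T₂/T₁ = e^{μβ} → μ = ln(T₂/T₁)/β.
β = 143° = 2.496 rad.
μ = ln(6752/1756)/2.496 = ln(3.845)/2.496 = 0.54.

μ ≈ 0.54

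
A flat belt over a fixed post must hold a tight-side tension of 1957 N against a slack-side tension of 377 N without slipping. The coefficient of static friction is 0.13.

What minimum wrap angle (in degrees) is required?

β_min ≈ 726°

T₂/T₁ = e^{μβ} → β = ln(T₂/T₁)/μ.
β = ln(1957/377)/0.13 = 1.647/0.13 = 12.67 rad.
In degrees: β = 12.67 × 180/π = 726°.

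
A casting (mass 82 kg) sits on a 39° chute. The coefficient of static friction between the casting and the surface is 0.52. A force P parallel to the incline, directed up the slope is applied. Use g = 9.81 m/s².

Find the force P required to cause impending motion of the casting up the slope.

P ≈ 831 N

At impending motion up the slope, friction acts down-slope at its limit: f = μ_s N.
P is parallel to the surface, so N = m g cos θ = 625 N.
Along the incline: P = m g sin θ + μ_s N = 506 + 0.52×625 = 831 N.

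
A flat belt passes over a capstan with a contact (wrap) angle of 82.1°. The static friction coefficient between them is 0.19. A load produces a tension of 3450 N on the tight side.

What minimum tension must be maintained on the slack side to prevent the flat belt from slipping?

T_min ≈ 2630 N

Capstan equation at impending slip: T_tight/T_slack = e^{μβ}.
β = 82.1° = 1.433 rad; e^{μβ} = e^{0.19×1.433} = 1.313.
T_slack = T_tight / e^{μβ} = 3450 / 1.313 = 2630 N.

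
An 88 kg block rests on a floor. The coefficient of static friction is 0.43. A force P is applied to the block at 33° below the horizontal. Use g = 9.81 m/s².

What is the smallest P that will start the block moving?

N = m g + P sin α (the push presses the block into the floor).
At impending slip, P cos α = μ_s N = μ_s (m g + P sin α).
Solving: P (cos α − μ_s sin α) = μ_s m g → P = 0.43×863/(cos 33° − 0.43 sin 33°) = 371/0.6045 = 614 N.

P ≈ 614 N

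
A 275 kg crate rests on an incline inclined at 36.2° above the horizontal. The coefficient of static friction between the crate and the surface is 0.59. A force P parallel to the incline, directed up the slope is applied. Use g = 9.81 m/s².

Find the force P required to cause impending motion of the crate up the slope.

P ≈ 2880 N

At impending motion up the slope, friction acts down-slope at its limit: f = μ_s N.
P is parallel to the surface, so N = m g cos θ = 2180 N.
Along the incline: P = m g sin θ + μ_s N = 1590 + 0.59×2180 = 2880 N.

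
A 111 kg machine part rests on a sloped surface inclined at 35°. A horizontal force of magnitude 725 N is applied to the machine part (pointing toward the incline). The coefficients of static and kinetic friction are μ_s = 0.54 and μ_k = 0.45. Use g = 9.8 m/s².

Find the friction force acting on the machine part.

f ≈ 30.1 N (up the incline)

The horizontal push has a component P sin θ into the surface, so N = m g cos θ + P sin θ = 891.1 + 415.8 = 1307 N.
Along the incline, the net driving force (taking up-slope positive) is P cos θ − m g sin θ = 593.9 − 623.9 = -30.05 N, so equilibrium requires friction f = 30.05 N (up-slope).
The limit of static friction is μ_s N = 705.7 N.
|f_req| = 30.05 ≤ 705.7 N → the machine part is in equilibrium; friction equals the required value.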